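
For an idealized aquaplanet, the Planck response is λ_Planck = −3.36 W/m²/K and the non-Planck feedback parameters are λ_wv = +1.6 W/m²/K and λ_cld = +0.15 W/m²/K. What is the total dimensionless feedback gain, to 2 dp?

0.52

Convert to gains: g_wv = 1.6/3.36 = 0.4762; g_cld = 0.15/3.36 = 0.04464.
Total gain g = 0.52084.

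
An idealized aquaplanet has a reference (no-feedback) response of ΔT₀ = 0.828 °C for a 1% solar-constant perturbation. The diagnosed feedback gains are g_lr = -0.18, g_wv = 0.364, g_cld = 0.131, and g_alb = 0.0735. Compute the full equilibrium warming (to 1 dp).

Total gain g = -0.18 + 0.364 + 0.131 + 0.0735 = 0.3885.
Amplification A = 1/(1 − 0.3885) = 1.635.
ΔT = 0.828 × 1.635 = 1.4 °C.

1.4 °C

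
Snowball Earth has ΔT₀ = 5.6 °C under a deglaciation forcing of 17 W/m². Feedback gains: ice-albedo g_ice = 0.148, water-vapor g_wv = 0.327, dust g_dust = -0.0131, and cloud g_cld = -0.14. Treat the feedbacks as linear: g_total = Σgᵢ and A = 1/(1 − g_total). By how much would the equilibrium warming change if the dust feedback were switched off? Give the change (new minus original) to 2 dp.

0.16 °C

Original: g = 0.3219, ΔT = 5.6/(1−0.3219) = 8.2584 °C.
Without dust: g' = 0.335, ΔT' = 5.6/(1−0.335) = 8.4211 °C.
Change = 8.4211 − 8.2584 = 0.16 °C.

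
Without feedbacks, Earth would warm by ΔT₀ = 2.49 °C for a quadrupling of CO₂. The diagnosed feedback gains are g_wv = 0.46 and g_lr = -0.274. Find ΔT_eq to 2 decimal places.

3.06 °C

Total gain g = 0.46 − 0.274 = 0.186.
Amplification A = 1/(1 − 0.186) = 1.229.
ΔT = 2.49 × 1.229 = 3.06 °C.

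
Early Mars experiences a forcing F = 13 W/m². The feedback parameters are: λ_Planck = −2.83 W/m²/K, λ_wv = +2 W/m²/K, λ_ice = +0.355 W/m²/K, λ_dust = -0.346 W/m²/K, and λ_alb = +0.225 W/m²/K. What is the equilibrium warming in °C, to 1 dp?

Net feedback parameter λ = (−2.83) + (+2) + (+0.355) + (-0.346) + (+0.225) = -0.596 W/m²/K.
ΔT = −F/λ = −13/(-0.596) = 21.8 °C.

21.8 °C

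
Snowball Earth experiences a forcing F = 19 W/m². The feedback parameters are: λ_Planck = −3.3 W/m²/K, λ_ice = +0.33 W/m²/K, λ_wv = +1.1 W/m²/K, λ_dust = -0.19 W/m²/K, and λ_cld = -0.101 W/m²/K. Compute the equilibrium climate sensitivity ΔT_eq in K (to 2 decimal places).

8.79 K

Net feedback parameter λ = (−3.3) + (+0.33) + (+1.1) + (-0.19) + (-0.101) = -2.161 W/m²/K.
ΔT = −F/λ = −19/(-2.161) = 8.79 K.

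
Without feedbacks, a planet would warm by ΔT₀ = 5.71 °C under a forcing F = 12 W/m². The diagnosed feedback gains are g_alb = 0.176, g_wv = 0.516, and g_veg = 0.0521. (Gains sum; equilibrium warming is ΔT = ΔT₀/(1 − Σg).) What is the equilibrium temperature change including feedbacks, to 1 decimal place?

Total gain g = 0.176 + 0.516 + 0.0521 = 0.7441.
Amplification A = 1/(1 − 0.7441) = 3.908.
ΔT = 5.71 × 3.908 = 22.3 °C.

22.3 °C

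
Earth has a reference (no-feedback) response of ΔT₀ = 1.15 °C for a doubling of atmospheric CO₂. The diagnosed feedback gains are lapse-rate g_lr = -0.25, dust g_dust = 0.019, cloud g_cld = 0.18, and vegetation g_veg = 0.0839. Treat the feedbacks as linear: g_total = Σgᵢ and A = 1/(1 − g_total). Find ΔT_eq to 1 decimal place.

1.2 °C

Total gain g = -0.25 + 0.019 + 0.18 + 0.0839 = 0.0329.
Amplification A = 1/(1 − 0.0329) = 1.034.
ΔT = 1.15 × 1.034 = 1.2 °C.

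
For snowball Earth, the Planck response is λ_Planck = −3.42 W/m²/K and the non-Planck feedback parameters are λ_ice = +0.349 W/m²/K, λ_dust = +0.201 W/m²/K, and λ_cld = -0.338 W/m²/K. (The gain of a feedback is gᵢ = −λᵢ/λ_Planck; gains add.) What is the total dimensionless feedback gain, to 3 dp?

0.062

Convert to gains: g_ice = 0.349/3.42 = 0.102; g_dust = 0.201/3.42 = 0.05877; g_cld = -0.338/3.42 = -0.09883.
Total gain g = 0.06194.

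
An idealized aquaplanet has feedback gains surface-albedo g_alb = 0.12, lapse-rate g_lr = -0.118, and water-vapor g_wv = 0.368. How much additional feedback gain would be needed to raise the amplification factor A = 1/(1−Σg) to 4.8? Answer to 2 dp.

Current total gain = 0.37.
Target gain for A = 4.8: g* = 1 − 1/4.8 = 0.7917.
Additional gain needed = 0.7917 − 0.37 = 0.42.

0.42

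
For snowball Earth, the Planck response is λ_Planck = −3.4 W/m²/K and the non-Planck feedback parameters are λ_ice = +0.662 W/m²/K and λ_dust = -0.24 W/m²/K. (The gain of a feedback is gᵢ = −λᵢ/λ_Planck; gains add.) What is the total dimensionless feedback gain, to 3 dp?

Convert to gains: g_ice = 0.662/3.4 = 0.1947; g_dust = -0.24/3.4 = -0.07059.
Total gain g = 0.12411.

0.124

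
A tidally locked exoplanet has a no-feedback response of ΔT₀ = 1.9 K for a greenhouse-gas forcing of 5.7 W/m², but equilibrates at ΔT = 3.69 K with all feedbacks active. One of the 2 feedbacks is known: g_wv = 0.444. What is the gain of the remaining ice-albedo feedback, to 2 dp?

0.04

Amplification A = ΔT/ΔT₀ = 3.69/1.9 = 1.942.
Total gain g = 1 − 1/A = 1 − 1/1.942 = 0.4851.
The known gain is 0.444.
g_ice = 0.4851 − 0.444 = 0.04.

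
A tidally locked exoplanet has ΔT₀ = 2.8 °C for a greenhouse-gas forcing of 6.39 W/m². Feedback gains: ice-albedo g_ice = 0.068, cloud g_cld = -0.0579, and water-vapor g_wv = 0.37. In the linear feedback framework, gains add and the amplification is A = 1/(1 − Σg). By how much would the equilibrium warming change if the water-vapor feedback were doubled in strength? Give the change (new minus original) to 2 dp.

6.69 °C

Original: g = 0.3801, ΔT = 2.8/(1−0.3801) = 4.5169 °C.
With doubled water-vapor: g' = 0.7501, ΔT' = 2.8/(1−0.7501) = 11.2045 °C.
Change = 11.2045 − 4.5169 = 6.69 °C.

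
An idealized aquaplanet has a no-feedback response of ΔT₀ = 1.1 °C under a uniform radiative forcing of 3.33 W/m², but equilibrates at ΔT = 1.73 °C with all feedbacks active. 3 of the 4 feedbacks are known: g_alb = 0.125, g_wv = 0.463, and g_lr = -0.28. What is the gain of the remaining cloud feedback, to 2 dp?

0.06

Amplification A = ΔT/ΔT₀ = 1.73/1.1 = 1.573.
Total gain g = 1 − 1/A = 1 − 1/1.573 = 0.3643.
Known gains sum to 0.125 + 0.463 − 0.28 = 0.308.
g_cld = 0.3643 − 0.308 = 0.06.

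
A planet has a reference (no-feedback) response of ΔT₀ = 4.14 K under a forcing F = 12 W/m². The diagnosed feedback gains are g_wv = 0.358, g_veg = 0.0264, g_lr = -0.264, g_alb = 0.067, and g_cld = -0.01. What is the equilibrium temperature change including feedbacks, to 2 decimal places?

Total gain g = 0.358 + 0.0264 − 0.264 + 0.067 − 0.01 = 0.1774.
Amplification A = 1/(1 − 0.1774) = 1.216.
ΔT = 4.14 × 1.216 = 5.03 K.

5.03 K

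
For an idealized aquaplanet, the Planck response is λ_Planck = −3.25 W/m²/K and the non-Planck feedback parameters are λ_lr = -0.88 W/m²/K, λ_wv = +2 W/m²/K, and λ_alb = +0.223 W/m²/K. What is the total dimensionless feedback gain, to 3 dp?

0.413

Convert to gains: g_lr = -0.88/3.25 = -0.2708; g_wv = 2/3.25 = 0.6154; g_alb = 0.223/3.25 = 0.06862.
Total gain g = 0.41322.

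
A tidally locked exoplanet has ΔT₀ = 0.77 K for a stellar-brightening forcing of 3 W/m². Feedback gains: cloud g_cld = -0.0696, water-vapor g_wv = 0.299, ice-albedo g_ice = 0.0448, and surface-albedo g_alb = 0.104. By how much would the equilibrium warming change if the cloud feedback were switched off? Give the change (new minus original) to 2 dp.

Original: g = 0.3782, ΔT = 0.77/(1−0.3782) = 1.2383 K.
Without cloud: g' = 0.4478, ΔT' = 0.77/(1−0.4478) = 1.3944 K.
Change = 1.3944 − 1.2383 = 0.16 K.

0.16 K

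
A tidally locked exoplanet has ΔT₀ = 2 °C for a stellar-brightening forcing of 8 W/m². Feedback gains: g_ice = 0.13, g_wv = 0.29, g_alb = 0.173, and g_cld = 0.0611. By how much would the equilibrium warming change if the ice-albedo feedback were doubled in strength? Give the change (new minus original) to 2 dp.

Original: g = 0.6541, ΔT = 2/(1−0.6541) = 5.7820 °C.
With doubled ice-albedo: g' = 0.7841, ΔT' = 2/(1−0.7841) = 9.2635 °C.
Change = 9.2635 − 5.7820 = 3.48 °C.

3.48 °C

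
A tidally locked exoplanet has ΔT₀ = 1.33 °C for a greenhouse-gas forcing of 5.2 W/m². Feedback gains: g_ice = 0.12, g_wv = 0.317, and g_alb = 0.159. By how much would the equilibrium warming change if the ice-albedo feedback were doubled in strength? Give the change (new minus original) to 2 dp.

1.39 °C

Original: g = 0.596, ΔT = 1.33/(1−0.596) = 3.2921 °C.
With doubled ice-albedo: g' = 0.716, ΔT' = 1.33/(1−0.716) = 4.6831 °C.
Change = 4.6831 − 3.2921 = 1.39 °C.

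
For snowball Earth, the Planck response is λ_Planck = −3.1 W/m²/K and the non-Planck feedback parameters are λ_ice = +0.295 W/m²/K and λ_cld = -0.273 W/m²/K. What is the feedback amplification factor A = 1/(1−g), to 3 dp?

Convert to gains: g_ice = 0.295/3.1 = 0.09516; g_cld = -0.273/3.1 = -0.08806.
Total gain g = 0.0071.
A = 1/(1 − 0.0071) = 1.007.

1.007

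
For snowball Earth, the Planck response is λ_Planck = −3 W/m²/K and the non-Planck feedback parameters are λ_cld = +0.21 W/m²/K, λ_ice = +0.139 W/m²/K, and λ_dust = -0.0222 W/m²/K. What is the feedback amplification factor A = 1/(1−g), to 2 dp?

Convert to gains: g_cld = 0.21/3 = 0.07; g_ice = 0.139/3 = 0.04633; g_dust = -0.0222/3 = -0.0074.
Total gain g = 0.10893.
A = 1/(1 − 0.10893) = 1.12.

1.12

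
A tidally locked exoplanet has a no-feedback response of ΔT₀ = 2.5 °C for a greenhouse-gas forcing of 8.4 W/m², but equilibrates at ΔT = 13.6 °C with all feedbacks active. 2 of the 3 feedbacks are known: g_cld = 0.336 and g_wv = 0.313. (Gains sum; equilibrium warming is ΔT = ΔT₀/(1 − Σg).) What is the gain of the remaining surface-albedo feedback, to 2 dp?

Amplification A = ΔT/ΔT₀ = 13.6/2.5 = 5.44.
Total gain g = 1 − 1/A = 1 − 1/5.44 = 0.8162.
Known gains sum to 0.336 + 0.313 = 0.649.
g_alb = 0.8162 − 0.649 = 0.17.

0.17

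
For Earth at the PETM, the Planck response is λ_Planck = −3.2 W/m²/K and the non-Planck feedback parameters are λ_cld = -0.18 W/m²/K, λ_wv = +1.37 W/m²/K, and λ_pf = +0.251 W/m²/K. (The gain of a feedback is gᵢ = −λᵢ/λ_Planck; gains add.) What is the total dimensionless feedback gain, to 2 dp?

Convert to gains: g_cld = -0.18/3.2 = -0.05625; g_wv = 1.37/3.2 = 0.4281; g_pf = 0.251/3.2 = 0.07844.
Total gain g = 0.45029.

0.45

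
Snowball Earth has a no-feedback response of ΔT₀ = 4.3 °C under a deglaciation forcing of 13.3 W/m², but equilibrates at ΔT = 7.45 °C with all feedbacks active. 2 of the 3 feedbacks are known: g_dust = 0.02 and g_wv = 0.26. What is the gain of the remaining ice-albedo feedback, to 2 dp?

Amplification A = ΔT/ΔT₀ = 7.45/4.3 = 1.733.
Total gain g = 1 − 1/A = 1 − 1/1.733 = 0.423.
Known gains sum to 0.02 + 0.26 = 0.28.
g_ice = 0.423 − 0.28 = 0.14.

0.14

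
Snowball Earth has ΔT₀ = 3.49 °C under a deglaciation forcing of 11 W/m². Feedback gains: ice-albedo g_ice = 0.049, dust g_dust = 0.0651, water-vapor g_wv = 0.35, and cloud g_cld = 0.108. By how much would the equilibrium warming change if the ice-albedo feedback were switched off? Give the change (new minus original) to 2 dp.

-0.84 °C

Original: g = 0.5721, ΔT = 3.49/(1−0.5721) = 8.1561 °C.
Without ice-albedo: g' = 0.5231, ΔT' = 3.49/(1−0.5231) = 7.3181 °C.
Change = 7.3181 − 8.1561 = -0.84 °C.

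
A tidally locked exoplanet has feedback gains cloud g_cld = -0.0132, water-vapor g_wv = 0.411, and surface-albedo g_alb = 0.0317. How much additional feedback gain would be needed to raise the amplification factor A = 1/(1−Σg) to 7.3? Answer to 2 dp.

0.43

Current total gain = 0.4295.
Target gain for A = 7.3: g* = 1 − 1/7.3 = 0.863.
Additional gain needed = 0.863 − 0.4295 = 0.43.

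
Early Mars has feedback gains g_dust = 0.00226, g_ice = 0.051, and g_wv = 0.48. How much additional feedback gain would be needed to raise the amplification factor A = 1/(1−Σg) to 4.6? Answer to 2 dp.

0.25

Current total gain = 0.53326.
Target gain for A = 4.6: g* = 1 − 1/4.6 = 0.7826.
Additional gain needed = 0.7826 − 0.53326 = 0.25.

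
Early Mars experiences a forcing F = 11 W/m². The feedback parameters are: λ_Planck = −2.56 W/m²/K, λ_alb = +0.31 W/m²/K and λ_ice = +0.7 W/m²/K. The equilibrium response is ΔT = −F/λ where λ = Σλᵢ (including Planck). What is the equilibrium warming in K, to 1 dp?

7.1 K

Net feedback parameter λ = (−2.56) + (+0.31) + (+0.7) = -1.55 W/m²/K.
ΔT = −F/λ = −11/(-1.55) = 7.1 K.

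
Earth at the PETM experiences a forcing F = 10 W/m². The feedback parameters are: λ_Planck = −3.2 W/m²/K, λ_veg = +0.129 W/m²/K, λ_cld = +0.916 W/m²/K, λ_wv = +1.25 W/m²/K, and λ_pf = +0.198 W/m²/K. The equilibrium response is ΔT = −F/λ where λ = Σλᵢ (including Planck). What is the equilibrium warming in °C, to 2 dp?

Net feedback parameter λ = (−3.2) + (+0.129) + (+0.916) + (+1.25) + (+0.198) = -0.707 W/m²/K.
ΔT = −F/λ = −10/(-0.707) = 14.14 °C.

14.14 °C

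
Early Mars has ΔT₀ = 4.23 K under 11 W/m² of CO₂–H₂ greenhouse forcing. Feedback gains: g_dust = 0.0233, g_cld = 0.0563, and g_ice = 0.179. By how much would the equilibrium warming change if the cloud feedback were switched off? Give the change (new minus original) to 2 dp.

Original: g = 0.2586, ΔT = 4.23/(1−0.2586) = 5.7054 K.
Without cloud: g' = 0.2023, ΔT' = 4.23/(1−0.2023) = 5.3027 K.
Change = 5.3027 − 5.7054 = -0.40 K.

-0.40 K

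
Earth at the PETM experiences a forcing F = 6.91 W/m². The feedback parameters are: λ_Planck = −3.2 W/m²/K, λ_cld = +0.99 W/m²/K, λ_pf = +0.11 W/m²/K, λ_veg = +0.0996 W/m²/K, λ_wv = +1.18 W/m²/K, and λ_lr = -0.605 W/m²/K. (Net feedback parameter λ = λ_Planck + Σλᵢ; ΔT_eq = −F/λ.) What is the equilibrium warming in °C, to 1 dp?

4.8 °C

Net feedback parameter λ = (−3.2) + (+0.99) + (+0.11) + (+0.0996) + (+1.18) + (-0.605) = -1.4254 W/m²/K.
ΔT = −F/λ = −6.91/(-1.4254) = 4.8 °C.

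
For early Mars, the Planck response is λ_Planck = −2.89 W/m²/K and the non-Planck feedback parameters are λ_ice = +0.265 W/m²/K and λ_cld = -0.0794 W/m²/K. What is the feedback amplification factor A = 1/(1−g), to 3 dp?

Convert to gains: g_ice = 0.265/2.89 = 0.0917; g_cld = -0.0794/2.89 = -0.02747.
Total gain g = 0.06423.
A = 1/(1 − 0.06423) = 1.069.

1.069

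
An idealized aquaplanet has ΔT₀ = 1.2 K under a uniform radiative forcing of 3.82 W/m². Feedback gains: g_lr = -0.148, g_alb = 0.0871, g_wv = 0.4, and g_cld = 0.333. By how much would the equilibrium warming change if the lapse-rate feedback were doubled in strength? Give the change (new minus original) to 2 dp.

-1.14 K

Original: g = 0.6721, ΔT = 1.2/(1−0.6721) = 3.6597 K.
With doubled lapse-rate: g' = 0.5241, ΔT' = 1.2/(1−0.5241) = 2.5215 K.
Change = 2.5215 − 3.6597 = -1.14 K.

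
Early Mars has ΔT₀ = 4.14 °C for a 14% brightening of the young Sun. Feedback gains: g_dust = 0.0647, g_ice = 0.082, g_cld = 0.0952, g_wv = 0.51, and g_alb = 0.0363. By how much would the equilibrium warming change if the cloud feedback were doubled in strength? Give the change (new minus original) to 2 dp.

Original: g = 0.7882, ΔT = 4.14/(1−0.7882) = 19.5467 °C.
With doubled cloud: g' = 0.8834, ΔT' = 4.14/(1−0.8834) = 35.5060 °C.
Change = 35.5060 − 19.5467 = 15.96 °C.

15.96 °C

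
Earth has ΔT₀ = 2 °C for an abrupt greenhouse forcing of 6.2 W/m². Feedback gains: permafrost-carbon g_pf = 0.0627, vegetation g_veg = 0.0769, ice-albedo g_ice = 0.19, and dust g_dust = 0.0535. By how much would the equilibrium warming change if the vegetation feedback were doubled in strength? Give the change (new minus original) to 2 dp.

Original: g = 0.3831, ΔT = 2/(1−0.3831) = 3.2420 °C.
With doubled vegetation: g' = 0.46, ΔT' = 2/(1−0.46) = 3.7037 °C.
Change = 3.7037 − 3.2420 = 0.46 °C.

0.46 °C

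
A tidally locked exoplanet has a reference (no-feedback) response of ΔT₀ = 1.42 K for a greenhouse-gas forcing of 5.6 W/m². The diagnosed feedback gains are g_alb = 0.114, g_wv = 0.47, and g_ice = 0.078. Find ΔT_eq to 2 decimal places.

4.20 K

Total gain g = 0.114 + 0.47 + 0.078 = 0.662.
Amplification A = 1/(1 − 0.662) = 2.959.
ΔT = 1.42 × 2.959 = 4.20 K.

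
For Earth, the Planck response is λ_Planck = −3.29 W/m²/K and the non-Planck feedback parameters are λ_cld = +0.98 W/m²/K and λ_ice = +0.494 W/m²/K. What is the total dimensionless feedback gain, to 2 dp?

Convert to gains: g_cld = 0.98/3.29 = 0.2979; g_ice = 0.494/3.29 = 0.1502.
Total gain g = 0.4481.

0.45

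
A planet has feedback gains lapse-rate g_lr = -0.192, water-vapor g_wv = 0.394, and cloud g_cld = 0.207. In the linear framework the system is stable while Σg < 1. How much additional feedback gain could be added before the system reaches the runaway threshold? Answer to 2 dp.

0.59

Current total gain = -0.192 + 0.394 + 0.207 = 0.409.
Margin to runaway = 1 − 0.409 = 0.59.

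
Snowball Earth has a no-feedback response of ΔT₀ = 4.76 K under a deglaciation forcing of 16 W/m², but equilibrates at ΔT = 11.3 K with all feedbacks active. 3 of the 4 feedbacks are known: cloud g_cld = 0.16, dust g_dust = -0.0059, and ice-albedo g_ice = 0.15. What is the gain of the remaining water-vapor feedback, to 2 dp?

0.27

Amplification A = ΔT/ΔT₀ = 11.3/4.76 = 2.374.
Total gain g = 1 − 1/A = 1 − 1/2.374 = 0.5788.
Known gains sum to 0.16 − 0.0059 + 0.15 = 0.3041.
g_wv = 0.5788 − 0.3041 = 0.27.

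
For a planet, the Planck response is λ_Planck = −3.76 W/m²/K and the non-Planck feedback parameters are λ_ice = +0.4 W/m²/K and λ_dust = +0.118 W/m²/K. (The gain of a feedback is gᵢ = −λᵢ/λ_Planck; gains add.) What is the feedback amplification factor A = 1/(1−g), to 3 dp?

Convert to gains: g_ice = 0.4/3.76 = 0.1064; g_dust = 0.118/3.76 = 0.03138.
Total gain g = 0.13778.
A = 1/(1 − 0.13778) = 1.160.

1.160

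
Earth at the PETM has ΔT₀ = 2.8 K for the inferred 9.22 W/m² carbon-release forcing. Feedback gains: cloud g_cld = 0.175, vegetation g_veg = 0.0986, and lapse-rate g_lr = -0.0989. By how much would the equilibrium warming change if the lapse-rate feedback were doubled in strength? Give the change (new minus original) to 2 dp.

-0.36 K

Original: g = 0.1747, ΔT = 2.8/(1−0.1747) = 3.3927 K.
With doubled lapse-rate: g' = 0.0758, ΔT' = 2.8/(1−0.0758) = 3.0296 K.
Change = 3.0296 − 3.3927 = -0.36 K.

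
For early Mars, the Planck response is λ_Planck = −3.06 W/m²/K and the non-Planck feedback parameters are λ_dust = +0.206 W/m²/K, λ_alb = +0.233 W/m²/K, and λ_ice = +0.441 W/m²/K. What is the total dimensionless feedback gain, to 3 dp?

Convert to gains: g_dust = 0.206/3.06 = 0.06732; g_alb = 0.233/3.06 = 0.07614; g_ice = 0.441/3.06 = 0.1441.
Total gain g = 0.28756.

0.288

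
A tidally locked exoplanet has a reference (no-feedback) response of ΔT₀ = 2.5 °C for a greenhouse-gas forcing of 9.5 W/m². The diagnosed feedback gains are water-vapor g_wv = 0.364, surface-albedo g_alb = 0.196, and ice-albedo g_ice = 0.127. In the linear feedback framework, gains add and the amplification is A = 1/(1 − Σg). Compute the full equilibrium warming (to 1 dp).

8.0 °C

Total gain g = 0.364 + 0.196 + 0.127 = 0.687.
Amplification A = 1/(1 − 0.687) = 3.195.
ΔT = 2.5 × 3.195 = 8.0 °C.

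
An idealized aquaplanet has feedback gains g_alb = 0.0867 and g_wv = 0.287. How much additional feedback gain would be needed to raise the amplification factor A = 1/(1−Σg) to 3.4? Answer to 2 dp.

0.33

Current total gain = 0.3737.
Target gain for A = 3.4: g* = 1 − 1/3.4 = 0.7059.
Additional gain needed = 0.7059 − 0.3737 = 0.33.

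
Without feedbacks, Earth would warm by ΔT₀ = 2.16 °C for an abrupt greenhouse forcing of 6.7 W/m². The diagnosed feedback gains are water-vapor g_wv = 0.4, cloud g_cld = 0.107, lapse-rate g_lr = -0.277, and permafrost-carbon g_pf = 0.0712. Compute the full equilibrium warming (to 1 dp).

Total gain g = 0.4 + 0.107 − 0.277 + 0.0712 = 0.3012.
Amplification A = 1/(1 − 0.3012) = 1.431.
ΔT = 2.16 × 1.431 = 3.1 °C.

3.1 °C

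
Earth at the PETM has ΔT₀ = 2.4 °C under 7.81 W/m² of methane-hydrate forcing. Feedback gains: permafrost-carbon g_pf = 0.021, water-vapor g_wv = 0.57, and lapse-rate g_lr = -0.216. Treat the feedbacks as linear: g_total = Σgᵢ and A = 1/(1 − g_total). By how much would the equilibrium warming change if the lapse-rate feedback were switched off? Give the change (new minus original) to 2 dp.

2.03 °C

Original: g = 0.375, ΔT = 2.4/(1−0.375) = 3.8400 °C.
Without lapse-rate: g' = 0.591, ΔT' = 2.4/(1−0.591) = 5.8680 °C.
Change = 5.8680 − 3.8400 = 2.03 °C.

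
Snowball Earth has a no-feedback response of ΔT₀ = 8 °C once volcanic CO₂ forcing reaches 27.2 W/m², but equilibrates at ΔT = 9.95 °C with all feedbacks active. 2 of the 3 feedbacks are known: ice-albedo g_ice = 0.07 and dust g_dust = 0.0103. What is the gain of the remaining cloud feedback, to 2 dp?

Amplification A = ΔT/ΔT₀ = 9.95/8 = 1.244.
Total gain g = 1 − 1/A = 1 − 1/1.244 = 0.1961.
Known gains sum to 0.07 + 0.0103 = 0.0803.
g_cld = 0.1961 − 0.0803 = 0.12.

0.12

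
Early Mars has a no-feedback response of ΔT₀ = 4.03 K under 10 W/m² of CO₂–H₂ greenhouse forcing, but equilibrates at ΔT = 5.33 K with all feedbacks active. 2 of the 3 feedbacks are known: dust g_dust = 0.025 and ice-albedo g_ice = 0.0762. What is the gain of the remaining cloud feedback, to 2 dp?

0.14

Amplification A = ΔT/ΔT₀ = 5.33/4.03 = 1.323.
Total gain g = 1 − 1/A = 1 − 1/1.323 = 0.2441.
Known gains sum to 0.025 + 0.0762 = 0.1012.
g_cld = 0.2441 − 0.1012 = 0.14.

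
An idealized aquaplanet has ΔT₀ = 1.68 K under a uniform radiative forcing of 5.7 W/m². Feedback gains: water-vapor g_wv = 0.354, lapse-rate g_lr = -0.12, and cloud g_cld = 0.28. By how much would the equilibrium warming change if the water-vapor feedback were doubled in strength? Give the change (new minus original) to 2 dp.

9.27 K

Original: g = 0.514, ΔT = 1.68/(1−0.514) = 3.4568 K.
With doubled water-vapor: g' = 0.868, ΔT' = 1.68/(1−0.868) = 12.7273 K.
Change = 12.7273 − 3.4568 = 9.27 K.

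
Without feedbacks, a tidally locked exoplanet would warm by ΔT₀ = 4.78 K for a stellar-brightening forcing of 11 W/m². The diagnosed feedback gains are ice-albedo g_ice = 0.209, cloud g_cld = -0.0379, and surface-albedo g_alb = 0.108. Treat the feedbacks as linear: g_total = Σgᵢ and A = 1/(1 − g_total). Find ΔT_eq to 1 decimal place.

Total gain g = 0.209 − 0.0379 + 0.108 = 0.2791.
Amplification A = 1/(1 − 0.2791) = 1.387.
ΔT = 4.78 × 1.387 = 6.6 K.

6.6 K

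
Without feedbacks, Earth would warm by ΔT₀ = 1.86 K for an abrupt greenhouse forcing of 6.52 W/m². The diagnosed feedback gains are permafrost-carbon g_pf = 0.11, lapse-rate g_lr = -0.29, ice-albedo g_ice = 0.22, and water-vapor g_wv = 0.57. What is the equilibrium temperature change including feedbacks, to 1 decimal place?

Total gain g = 0.11 − 0.29 + 0.22 + 0.57 = 0.61.
Amplification A = 1/(1 − 0.61) = 2.564.
ΔT = 1.86 × 2.564 = 4.8 K.

4.8 K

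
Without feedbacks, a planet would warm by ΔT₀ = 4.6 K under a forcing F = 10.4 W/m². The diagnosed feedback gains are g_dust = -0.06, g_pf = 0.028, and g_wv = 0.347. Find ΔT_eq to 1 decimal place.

6.7 K

Total gain g = -0.06 + 0.028 + 0.347 = 0.315.
Amplification A = 1/(1 − 0.315) = 1.46.
ΔT = 4.6 × 1.46 = 6.7 K.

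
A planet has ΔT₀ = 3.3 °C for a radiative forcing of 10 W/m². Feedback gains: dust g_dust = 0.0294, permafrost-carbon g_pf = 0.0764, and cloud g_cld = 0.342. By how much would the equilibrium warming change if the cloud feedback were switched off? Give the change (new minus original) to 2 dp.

Original: g = 0.4478, ΔT = 3.3/(1−0.4478) = 5.9761 °C.
Without cloud: g' = 0.1058, ΔT' = 3.3/(1−0.1058) = 3.6904 °C.
Change = 3.6904 − 5.9761 = -2.29 °C.

-2.29 °C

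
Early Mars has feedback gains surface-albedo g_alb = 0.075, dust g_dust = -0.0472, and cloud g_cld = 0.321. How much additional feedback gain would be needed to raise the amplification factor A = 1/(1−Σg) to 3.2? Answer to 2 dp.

0.34

Current total gain = 0.3488.
Target gain for A = 3.2: g* = 1 − 1/3.2 = 0.6875.
Additional gain needed = 0.6875 − 0.3488 = 0.34.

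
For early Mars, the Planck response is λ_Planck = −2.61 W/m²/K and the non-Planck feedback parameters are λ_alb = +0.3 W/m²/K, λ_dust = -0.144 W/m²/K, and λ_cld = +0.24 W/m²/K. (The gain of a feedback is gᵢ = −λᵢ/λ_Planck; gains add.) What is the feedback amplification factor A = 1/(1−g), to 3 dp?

1.179

Convert to gains: g_alb = 0.3/2.61 = 0.1149; g_dust = -0.144/2.61 = -0.05517; g_cld = 0.24/2.61 = 0.09195.
Total gain g = 0.15168.
A = 1/(1 − 0.15168) = 1.179.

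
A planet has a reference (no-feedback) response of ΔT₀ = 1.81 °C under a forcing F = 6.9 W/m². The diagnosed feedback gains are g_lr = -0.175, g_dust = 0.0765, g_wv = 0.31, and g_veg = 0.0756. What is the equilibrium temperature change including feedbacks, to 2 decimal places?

Total gain g = -0.175 + 0.0765 + 0.31 + 0.0756 = 0.2871.
Amplification A = 1/(1 − 0.2871) = 1.403.
ΔT = 1.81 × 1.403 = 2.54 °C.

2.54 °C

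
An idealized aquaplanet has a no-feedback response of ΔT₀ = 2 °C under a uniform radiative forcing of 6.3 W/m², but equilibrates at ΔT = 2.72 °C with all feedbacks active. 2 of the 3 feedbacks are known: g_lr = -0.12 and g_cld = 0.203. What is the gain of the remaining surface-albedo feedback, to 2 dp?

Amplification A = ΔT/ΔT₀ = 2.72/2 = 1.36.
Total gain g = 1 − 1/A = 1 − 1/1.36 = 0.2647.
Known gains sum to -0.12 + 0.203 = 0.083.
g_alb = 0.2647 − 0.083 = 0.18.

0.18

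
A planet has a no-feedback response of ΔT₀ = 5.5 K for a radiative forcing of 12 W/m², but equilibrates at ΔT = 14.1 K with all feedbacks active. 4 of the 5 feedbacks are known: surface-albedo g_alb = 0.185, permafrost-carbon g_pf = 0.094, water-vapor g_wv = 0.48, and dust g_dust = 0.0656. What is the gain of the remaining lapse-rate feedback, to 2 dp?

-0.21

Amplification A = ΔT/ΔT₀ = 14.1/5.5 = 2.564.
Total gain g = 1 − 1/A = 1 − 1/2.564 = 0.61.
Known gains sum to 0.185 + 0.094 + 0.48 + 0.0656 = 0.8246.
g_lr = 0.61 − 0.8246 = -0.21.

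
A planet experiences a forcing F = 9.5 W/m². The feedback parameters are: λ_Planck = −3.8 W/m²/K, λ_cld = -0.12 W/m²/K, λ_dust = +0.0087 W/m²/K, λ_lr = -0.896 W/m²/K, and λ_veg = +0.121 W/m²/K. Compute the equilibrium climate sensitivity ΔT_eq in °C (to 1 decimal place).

Net feedback parameter λ = (−3.8) + (-0.12) + (+0.0087) + (-0.896) + (+0.121) = -4.6863 W/m²/K.
ΔT = −F/λ = −9.5/(-4.6863) = 2.0 °C.

2.0 °C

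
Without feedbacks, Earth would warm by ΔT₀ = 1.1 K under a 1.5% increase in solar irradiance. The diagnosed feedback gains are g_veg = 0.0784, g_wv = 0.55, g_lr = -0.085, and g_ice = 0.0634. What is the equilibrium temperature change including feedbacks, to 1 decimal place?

Total gain g = 0.0784 + 0.55 − 0.085 + 0.0634 = 0.6068.
Amplification A = 1/(1 − 0.6068) = 2.543.
ΔT = 1.1 × 2.543 = 2.8 K.

2.8 K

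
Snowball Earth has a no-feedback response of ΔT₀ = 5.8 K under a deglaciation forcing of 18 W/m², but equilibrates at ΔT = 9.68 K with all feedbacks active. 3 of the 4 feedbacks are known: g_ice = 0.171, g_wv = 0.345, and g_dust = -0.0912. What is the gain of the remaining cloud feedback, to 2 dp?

Amplification A = ΔT/ΔT₀ = 9.68/5.8 = 1.669.
Total gain g = 1 − 1/A = 1 − 1/1.669 = 0.4008.
Known gains sum to 0.171 + 0.345 − 0.0912 = 0.4248.
g_cld = 0.4008 − 0.4248 = -0.02.

-0.02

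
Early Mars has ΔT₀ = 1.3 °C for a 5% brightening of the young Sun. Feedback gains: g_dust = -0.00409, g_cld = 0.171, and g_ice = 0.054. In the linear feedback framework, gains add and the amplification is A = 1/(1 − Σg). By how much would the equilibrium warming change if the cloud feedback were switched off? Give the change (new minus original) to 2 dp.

-0.30 °C

Original: g = 0.22091, ΔT = 1.3/(1−0.22091) = 1.6686 °C.
Without cloud: g' = 0.04991, ΔT' = 1.3/(1−0.04991) = 1.3683 °C.
Change = 1.3683 − 1.6686 = -0.30 °C.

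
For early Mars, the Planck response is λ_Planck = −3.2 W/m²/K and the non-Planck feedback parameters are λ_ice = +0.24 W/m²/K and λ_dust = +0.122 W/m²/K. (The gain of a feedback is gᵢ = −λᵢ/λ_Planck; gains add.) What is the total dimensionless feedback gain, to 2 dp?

0.11

Convert to gains: g_ice = 0.24/3.2 = 0.075; g_dust = 0.122/3.2 = 0.03812.
Total gain g = 0.11312.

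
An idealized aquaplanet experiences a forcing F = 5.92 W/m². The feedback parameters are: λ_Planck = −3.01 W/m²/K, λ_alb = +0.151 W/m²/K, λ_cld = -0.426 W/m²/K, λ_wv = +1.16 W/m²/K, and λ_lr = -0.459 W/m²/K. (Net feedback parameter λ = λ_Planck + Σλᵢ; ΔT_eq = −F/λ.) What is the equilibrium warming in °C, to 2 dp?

Net feedback parameter λ = (−3.01) + (+0.151) + (-0.426) + (+1.16) + (-0.459) = -2.584 W/m²/K.
ΔT = −F/λ = −5.92/(-2.584) = 2.29 °C.

2.29 °C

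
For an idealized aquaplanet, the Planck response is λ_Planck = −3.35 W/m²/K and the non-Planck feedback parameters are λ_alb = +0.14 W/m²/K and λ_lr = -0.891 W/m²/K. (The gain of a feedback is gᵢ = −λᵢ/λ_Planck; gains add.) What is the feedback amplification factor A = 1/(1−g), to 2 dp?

0.82

Convert to gains: g_alb = 0.14/3.35 = 0.04179; g_lr = -0.891/3.35 = -0.266.
Total gain g = -0.22421.
A = 1/(1 + 0.22421) = 0.82.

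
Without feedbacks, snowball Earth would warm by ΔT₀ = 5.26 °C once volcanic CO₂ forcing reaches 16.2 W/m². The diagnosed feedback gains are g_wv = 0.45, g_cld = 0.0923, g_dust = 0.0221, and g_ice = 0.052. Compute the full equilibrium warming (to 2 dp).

13.71 °C

Total gain g = 0.45 + 0.0923 + 0.0221 + 0.052 = 0.6164.
Amplification A = 1/(1 − 0.6164) = 2.607.
ΔT = 5.26 × 2.607 = 13.71 °C.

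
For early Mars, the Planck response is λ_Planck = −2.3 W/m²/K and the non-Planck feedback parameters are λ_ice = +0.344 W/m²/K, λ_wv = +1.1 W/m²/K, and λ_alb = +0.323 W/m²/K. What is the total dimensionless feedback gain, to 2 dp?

0.77

Convert to gains: g_ice = 0.344/2.3 = 0.1496; g_wv = 1.1/2.3 = 0.4783; g_alb = 0.323/2.3 = 0.1404.
Total gain g = 0.7683.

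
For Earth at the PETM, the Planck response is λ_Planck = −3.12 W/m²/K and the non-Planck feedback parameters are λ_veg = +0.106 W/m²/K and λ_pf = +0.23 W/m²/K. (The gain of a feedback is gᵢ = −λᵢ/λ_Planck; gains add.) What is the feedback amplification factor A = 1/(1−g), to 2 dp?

1.12

Convert to gains: g_veg = 0.106/3.12 = 0.03397; g_pf = 0.23/3.12 = 0.07372.
Total gain g = 0.10769.
A = 1/(1 − 0.10769) = 1.12.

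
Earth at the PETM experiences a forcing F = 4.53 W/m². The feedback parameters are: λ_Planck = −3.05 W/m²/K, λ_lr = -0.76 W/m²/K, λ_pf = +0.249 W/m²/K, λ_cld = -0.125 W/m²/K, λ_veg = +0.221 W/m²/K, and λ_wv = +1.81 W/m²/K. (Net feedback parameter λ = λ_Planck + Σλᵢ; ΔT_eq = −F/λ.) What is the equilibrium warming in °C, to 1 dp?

2.7 °C

Net feedback parameter λ = (−3.05) + (-0.76) + (+0.249) + (-0.125) + (+0.221) + (+1.81) = -1.655 W/m²/K.
ΔT = −F/λ = −4.53/(-1.655) = 2.7 °C.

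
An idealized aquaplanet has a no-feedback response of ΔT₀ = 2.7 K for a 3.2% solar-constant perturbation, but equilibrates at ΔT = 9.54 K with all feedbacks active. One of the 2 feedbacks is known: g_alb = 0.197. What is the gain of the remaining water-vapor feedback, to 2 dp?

0.52

Amplification A = ΔT/ΔT₀ = 9.54/2.7 = 3.533.
Total gain g = 1 − 1/A = 1 − 1/3.533 = 0.717.
The known gain is 0.197.
g_wv = 0.717 − 0.197 = 0.52.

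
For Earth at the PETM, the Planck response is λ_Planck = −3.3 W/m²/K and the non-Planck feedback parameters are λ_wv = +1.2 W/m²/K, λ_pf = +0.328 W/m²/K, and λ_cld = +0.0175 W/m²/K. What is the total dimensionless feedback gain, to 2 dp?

0.47

Convert to gains: g_wv = 1.2/3.3 = 0.3636; g_pf = 0.328/3.3 = 0.09939; g_cld = 0.0175/3.3 = 0.005303.
Total gain g = 0.468293.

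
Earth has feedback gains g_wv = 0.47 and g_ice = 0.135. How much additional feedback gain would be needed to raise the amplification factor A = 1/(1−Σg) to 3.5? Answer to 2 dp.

0.11

Current total gain = 0.605.
Target gain for A = 3.5: g* = 1 − 1/3.5 = 0.7143.
Additional gain needed = 0.7143 − 0.605 = 0.11.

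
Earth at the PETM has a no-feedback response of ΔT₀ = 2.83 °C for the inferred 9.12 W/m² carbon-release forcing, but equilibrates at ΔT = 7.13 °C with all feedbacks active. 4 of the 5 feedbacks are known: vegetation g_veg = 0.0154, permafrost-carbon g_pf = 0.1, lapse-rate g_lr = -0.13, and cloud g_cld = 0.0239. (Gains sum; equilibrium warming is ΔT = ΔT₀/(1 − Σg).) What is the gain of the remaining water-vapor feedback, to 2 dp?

0.59

Amplification A = ΔT/ΔT₀ = 7.13/2.83 = 2.519.
Total gain g = 1 − 1/A = 1 − 1/2.519 = 0.603.
Known gains sum to 0.0154 + 0.1 − 0.13 + 0.0239 = 0.0093.
g_wv = 0.603 − 0.0093 = 0.59.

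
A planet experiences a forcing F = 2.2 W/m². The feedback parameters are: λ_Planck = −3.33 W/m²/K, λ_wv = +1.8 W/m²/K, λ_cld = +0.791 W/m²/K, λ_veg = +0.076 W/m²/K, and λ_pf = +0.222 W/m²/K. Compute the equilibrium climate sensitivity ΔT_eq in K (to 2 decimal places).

4.99 K

Net feedback parameter λ = (−3.33) + (+1.8) + (+0.791) + (+0.076) + (+0.222) = -0.441 W/m²/K.
ΔT = −F/λ = −2.2/(-0.441) = 4.99 K.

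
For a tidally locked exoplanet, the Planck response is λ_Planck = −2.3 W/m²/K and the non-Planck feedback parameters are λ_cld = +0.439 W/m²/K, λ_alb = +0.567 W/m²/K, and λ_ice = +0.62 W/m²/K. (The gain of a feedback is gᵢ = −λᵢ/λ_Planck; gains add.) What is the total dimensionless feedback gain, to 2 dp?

0.71

Convert to gains: g_cld = 0.439/2.3 = 0.1909; g_alb = 0.567/2.3 = 0.2465; g_ice = 0.62/2.3 = 0.2696.
Total gain g = 0.707.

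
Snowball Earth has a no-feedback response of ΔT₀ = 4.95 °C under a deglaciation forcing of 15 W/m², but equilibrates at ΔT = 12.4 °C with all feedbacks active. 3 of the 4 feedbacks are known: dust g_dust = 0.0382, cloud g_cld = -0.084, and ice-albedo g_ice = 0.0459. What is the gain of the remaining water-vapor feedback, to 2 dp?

Amplification A = ΔT/ΔT₀ = 12.4/4.95 = 2.505.
Total gain g = 1 − 1/A = 1 − 1/2.505 = 0.6008.
Known gains sum to 0.0382 − 0.084 + 0.0459 = 0.0001.
g_wv = 0.6008 − 0.0001 = 0.60.

0.60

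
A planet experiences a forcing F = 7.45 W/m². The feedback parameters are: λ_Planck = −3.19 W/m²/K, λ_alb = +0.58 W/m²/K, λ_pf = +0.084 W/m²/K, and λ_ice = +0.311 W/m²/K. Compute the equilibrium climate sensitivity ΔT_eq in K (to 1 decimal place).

Net feedback parameter λ = (−3.19) + (+0.58) + (+0.084) + (+0.311) = -2.215 W/m²/K.
ΔT = −F/λ = −7.45/(-2.215) = 3.4 K.

3.4 K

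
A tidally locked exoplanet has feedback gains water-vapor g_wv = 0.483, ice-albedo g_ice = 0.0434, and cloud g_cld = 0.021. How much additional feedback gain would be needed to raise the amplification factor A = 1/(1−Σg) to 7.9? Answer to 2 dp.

0.33

Current total gain = 0.5474.
Target gain for A = 7.9: g* = 1 − 1/7.9 = 0.8734.
Additional gain needed = 0.8734 − 0.5474 = 0.33.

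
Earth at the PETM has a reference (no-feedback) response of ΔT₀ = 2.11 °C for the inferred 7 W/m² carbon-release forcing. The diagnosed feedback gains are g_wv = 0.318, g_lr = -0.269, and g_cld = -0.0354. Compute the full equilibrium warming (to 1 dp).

Total gain g = 0.318 − 0.269 − 0.0354 = 0.0136.
Amplification A = 1/(1 − 0.0136) = 1.014.
ΔT = 2.11 × 1.014 = 2.1 °C.

2.1 °C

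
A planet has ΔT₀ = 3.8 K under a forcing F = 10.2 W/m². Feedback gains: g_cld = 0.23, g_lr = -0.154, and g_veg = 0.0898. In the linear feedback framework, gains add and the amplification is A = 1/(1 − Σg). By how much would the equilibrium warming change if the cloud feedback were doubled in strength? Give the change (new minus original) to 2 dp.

1.73 K

Original: g = 0.1658, ΔT = 3.8/(1−0.1658) = 4.5553 K.
With doubled cloud: g' = 0.3958, ΔT' = 3.8/(1−0.3958) = 6.2893 K.
Change = 6.2893 − 4.5553 = 1.73 K.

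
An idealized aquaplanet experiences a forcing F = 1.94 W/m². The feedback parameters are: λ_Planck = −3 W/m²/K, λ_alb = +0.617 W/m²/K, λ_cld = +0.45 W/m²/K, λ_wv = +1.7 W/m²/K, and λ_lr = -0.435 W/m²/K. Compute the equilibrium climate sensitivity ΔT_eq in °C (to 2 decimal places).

2.90 °C

Net feedback parameter λ = (−3) + (+0.617) + (+0.45) + (+1.7) + (-0.435) = -0.668 W/m²/K.
ΔT = −F/λ = −1.94/(-0.668) = 2.90 °C.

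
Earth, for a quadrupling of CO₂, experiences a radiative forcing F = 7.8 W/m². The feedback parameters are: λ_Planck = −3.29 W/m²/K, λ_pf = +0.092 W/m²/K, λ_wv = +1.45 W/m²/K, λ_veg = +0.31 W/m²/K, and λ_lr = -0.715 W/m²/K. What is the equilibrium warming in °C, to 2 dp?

Net feedback parameter λ = (−3.29) + (+0.092) + (+1.45) + (+0.31) + (-0.715) = -2.153 W/m²/K.
ΔT = −F/λ = −7.8/(-2.153) = 3.62 °C.

3.62 °C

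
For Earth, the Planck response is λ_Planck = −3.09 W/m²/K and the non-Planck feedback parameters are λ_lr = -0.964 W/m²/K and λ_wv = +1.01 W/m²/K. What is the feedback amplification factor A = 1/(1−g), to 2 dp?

1.02

Convert to gains: g_lr = -0.964/3.09 = -0.312; g_wv = 1.01/3.09 = 0.3269.
Total gain g = 0.0149.
A = 1/(1 − 0.0149) = 1.02.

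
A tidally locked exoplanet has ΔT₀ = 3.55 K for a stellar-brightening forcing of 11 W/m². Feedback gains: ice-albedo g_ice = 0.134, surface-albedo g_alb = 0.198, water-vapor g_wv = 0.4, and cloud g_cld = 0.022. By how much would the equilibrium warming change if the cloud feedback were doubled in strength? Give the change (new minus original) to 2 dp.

1.42 K

Original: g = 0.754, ΔT = 3.55/(1−0.754) = 14.4309 K.
With doubled cloud: g' = 0.776, ΔT' = 3.55/(1−0.776) = 15.8482 K.
Change = 15.8482 − 14.4309 = 1.42 K.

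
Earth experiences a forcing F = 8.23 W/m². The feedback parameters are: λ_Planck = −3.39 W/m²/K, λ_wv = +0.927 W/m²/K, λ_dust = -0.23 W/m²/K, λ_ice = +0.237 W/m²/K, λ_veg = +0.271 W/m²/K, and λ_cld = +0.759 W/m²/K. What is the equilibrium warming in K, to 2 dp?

5.77 K

Net feedback parameter λ = (−3.39) + (+0.927) + (-0.23) + (+0.237) + (+0.271) + (+0.759) = -1.426 W/m²/K.
ΔT = −F/λ = −8.23/(-1.426) = 5.77 K.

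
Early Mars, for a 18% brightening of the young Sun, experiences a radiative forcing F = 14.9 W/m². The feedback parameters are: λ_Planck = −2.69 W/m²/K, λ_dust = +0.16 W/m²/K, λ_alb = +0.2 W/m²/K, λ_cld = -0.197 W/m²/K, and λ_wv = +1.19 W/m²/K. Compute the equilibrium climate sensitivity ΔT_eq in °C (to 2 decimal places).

Net feedback parameter λ = (−2.69) + (+0.16) + (+0.2) + (-0.197) + (+1.19) = -1.337 W/m²/K.
ΔT = −F/λ = −14.9/(-1.337) = 11.14 °C.

11.14 °C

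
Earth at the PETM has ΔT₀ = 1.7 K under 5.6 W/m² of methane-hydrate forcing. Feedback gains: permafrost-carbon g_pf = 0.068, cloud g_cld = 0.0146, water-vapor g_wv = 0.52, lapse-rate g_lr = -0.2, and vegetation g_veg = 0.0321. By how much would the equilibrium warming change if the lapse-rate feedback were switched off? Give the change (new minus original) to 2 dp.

1.65 K

Original: g = 0.4347, ΔT = 1.7/(1−0.4347) = 3.0073 K.
Without lapse-rate: g' = 0.6347, ΔT' = 1.7/(1−0.6347) = 4.6537 K.
Change = 4.6537 − 3.0073 = 1.65 K.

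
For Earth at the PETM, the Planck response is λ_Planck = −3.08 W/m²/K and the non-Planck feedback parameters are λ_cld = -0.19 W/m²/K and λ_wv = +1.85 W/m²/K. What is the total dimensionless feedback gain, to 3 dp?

Convert to gains: g_cld = -0.19/3.08 = -0.06169; g_wv = 1.85/3.08 = 0.6006.
Total gain g = 0.53891.

0.539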